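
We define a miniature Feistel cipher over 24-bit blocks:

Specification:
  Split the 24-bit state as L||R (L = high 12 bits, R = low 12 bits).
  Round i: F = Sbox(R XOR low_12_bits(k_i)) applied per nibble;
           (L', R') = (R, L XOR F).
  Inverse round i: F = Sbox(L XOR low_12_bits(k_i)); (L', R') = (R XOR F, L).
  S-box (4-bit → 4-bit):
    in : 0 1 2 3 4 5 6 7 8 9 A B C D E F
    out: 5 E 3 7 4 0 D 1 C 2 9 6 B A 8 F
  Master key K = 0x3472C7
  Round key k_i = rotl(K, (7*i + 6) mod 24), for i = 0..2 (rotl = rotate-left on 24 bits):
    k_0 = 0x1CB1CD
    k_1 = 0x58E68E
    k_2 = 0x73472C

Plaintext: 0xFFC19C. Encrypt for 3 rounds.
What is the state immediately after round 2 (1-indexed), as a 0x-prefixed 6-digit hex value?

s_0 = plaintext = 0xFFC19C
s_1 = Round(s_0, k_0) = 0x19CAF2
s_2 = Round(s_1, k_1) = 0xAF2A87
s_3 = Round(s_2, k_2) = 0xA87064

0xAF2A87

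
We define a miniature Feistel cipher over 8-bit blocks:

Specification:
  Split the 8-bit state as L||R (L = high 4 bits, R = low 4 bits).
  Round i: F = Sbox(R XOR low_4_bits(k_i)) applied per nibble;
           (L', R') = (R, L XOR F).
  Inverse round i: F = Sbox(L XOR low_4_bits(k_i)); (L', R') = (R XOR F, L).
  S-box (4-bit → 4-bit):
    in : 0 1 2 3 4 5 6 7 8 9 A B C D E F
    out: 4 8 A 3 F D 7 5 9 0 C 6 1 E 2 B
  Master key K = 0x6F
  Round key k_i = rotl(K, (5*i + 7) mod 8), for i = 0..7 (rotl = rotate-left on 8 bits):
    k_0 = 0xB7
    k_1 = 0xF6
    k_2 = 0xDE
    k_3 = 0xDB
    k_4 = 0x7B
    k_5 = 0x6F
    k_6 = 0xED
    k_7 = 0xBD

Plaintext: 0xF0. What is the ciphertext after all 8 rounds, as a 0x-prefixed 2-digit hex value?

0x26

s_0 = plaintext = 0xF0
s_1 = Round(s_0, k_0) = 0x0A
s_2 = Round(s_1, k_1) = 0xA1
s_3 = Round(s_2, k_2) = 0x11
s_4 = Round(s_3, k_3) = 0x1D
s_5 = Round(s_4, k_4) = 0xD6
s_6 = Round(s_5, k_5) = 0x6D
s_7 = Round(s_6, k_6) = 0xD2
s_8 = Round(s_7, k_7) = 0x26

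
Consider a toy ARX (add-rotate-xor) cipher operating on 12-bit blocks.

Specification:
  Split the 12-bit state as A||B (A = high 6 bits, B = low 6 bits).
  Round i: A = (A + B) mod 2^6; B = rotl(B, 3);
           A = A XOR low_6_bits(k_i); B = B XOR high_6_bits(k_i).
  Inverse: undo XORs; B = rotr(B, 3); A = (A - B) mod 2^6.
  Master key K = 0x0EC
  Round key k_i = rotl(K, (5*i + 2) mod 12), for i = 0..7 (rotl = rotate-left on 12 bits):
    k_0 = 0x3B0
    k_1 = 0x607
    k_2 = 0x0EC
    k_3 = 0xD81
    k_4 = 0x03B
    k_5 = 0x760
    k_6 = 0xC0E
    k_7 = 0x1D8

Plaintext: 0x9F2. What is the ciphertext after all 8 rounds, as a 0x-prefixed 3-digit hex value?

s_0 = plaintext = 0x9F2
s_1 = Round(s_0, k_0) = 0xA58
s_2 = Round(s_1, k_1) = 0x19B
s_3 = Round(s_2, k_2) = 0x358
s_4 = Round(s_3, k_3) = 0x935
s_5 = Round(s_4, k_4) = 0x8AE
s_6 = Round(s_5, k_5) = 0xC28
s_7 = Round(s_6, k_6) = 0x5B5
s_8 = Round(s_7, k_7) = 0x4E9

0x4E9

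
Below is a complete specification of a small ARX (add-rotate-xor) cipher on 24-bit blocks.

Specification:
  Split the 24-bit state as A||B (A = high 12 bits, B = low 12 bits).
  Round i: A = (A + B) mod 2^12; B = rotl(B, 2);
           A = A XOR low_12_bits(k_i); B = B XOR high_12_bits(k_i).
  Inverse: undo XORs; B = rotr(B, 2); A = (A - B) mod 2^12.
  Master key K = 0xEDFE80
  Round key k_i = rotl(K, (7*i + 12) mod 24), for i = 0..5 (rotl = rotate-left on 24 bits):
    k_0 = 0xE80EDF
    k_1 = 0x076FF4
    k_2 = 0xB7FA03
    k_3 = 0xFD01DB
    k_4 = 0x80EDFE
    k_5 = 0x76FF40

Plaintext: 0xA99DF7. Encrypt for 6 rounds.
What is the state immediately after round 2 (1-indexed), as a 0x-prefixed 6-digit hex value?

s_0 = plaintext = 0xA99DF7
s_1 = Round(s_0, k_0) = 0x64F95F
s_2 = Round(s_1, k_1) = 0x05A508
s_3 = Round(s_2, k_2) = 0xF61F5E
s_4 = Round(s_3, k_3) = 0xF642AB
s_5 = Round(s_4, k_4) = 0xFF12A2
s_6 = Round(s_5, k_5) = 0xDD3DE7

0x05A508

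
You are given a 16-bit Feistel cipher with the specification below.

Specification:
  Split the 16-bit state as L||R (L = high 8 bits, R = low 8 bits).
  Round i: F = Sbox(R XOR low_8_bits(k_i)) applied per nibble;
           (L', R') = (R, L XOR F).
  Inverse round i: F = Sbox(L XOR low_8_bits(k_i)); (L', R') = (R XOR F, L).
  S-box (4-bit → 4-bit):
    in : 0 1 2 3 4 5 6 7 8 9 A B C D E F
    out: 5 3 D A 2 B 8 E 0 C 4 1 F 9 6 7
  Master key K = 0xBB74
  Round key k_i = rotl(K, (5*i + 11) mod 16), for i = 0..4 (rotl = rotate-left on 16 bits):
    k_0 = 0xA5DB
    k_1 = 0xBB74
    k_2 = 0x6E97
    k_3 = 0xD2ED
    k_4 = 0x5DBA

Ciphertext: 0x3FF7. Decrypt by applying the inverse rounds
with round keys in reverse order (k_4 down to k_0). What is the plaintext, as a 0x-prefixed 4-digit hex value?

0x4C20

s_0 = ciphertext = 0x3FF7
s_1 = InvRound(s_0, k_4) = 0xFC3F
s_2 = InvRound(s_1, k_3) = 0x0CFC
s_3 = InvRound(s_2, k_2) = 0x3D0C
s_4 = InvRound(s_3, k_1) = 0x203D
s_5 = InvRound(s_4, k_0) = 0x4C20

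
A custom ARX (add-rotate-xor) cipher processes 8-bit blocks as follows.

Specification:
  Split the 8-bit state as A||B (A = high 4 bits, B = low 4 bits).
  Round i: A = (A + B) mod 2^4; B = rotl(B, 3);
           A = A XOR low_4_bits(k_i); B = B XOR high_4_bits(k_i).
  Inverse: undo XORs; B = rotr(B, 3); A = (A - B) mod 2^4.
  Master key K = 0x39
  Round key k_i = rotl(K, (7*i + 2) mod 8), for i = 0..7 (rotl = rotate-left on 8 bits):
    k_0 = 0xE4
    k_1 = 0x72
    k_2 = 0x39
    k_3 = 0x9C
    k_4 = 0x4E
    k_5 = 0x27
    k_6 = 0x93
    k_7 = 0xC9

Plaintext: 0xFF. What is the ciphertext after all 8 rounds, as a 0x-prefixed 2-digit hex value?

0xDF

s_0 = plaintext = 0xFF
s_1 = Round(s_0, k_0) = 0xA1
s_2 = Round(s_1, k_1) = 0x9F
s_3 = Round(s_2, k_2) = 0x1C
s_4 = Round(s_3, k_3) = 0x1F
s_5 = Round(s_4, k_4) = 0xEB
s_6 = Round(s_5, k_5) = 0xEF
s_7 = Round(s_6, k_6) = 0xE6
s_8 = Round(s_7, k_7) = 0xDF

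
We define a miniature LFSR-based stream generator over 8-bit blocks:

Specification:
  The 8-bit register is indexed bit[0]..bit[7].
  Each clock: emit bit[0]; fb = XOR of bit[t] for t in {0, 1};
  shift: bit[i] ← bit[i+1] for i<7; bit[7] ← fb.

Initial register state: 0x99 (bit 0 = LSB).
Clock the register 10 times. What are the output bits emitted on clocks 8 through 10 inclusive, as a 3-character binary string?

reg_0 = 0x99
clock 1: out=1, reg = 0xCC
clock 2: out=0, reg = 0x66
clock 3: out=0, reg = 0xB3
clock 4: out=1, reg = 0x59
clock 5: out=1, reg = 0xAC
clock 6: out=0, reg = 0x56
clock 7: out=0, reg = 0xAB
clock 8: out=1, reg = 0x55
clock 9: out=1, reg = 0xAA
clock 10: out=0, reg = 0xD5

110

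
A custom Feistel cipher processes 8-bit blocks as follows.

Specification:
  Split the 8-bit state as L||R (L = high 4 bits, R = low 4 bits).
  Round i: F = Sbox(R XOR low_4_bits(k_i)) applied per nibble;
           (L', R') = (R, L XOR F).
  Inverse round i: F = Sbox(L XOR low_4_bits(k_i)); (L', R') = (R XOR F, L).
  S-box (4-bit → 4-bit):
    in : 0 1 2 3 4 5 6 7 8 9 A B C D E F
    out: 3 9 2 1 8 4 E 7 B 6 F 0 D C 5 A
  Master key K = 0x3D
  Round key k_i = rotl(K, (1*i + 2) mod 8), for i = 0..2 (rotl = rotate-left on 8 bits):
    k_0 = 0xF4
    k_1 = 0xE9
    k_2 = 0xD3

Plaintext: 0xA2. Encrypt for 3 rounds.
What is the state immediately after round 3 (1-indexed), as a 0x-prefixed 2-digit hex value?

s_0 = plaintext = 0xA2
s_1 = Round(s_0, k_0) = 0x24
s_2 = Round(s_1, k_1) = 0x4E
s_3 = Round(s_2, k_2) = 0xE8

0xE8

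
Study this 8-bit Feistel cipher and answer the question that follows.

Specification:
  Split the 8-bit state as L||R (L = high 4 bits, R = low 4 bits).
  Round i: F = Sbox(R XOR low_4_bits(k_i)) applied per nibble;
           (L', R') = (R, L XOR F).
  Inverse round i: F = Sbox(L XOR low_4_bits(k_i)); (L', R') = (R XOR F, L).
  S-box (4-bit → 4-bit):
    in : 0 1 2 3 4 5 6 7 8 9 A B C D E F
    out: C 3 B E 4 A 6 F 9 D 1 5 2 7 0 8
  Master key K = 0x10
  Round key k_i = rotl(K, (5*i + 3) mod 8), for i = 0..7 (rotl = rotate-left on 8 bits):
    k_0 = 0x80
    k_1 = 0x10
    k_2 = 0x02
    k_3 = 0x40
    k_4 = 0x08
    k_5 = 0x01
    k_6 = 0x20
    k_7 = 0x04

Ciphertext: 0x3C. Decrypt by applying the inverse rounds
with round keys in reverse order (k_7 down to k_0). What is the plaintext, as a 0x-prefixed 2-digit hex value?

0xC4

s_0 = ciphertext = 0x3C
s_1 = InvRound(s_0, k_7) = 0x33
s_2 = InvRound(s_1, k_6) = 0xD3
s_3 = InvRound(s_2, k_5) = 0x1D
s_4 = InvRound(s_3, k_4) = 0x01
s_5 = InvRound(s_4, k_3) = 0xD0
s_6 = InvRound(s_5, k_2) = 0x8D
s_7 = InvRound(s_6, k_1) = 0x48
s_8 = InvRound(s_7, k_0) = 0xC4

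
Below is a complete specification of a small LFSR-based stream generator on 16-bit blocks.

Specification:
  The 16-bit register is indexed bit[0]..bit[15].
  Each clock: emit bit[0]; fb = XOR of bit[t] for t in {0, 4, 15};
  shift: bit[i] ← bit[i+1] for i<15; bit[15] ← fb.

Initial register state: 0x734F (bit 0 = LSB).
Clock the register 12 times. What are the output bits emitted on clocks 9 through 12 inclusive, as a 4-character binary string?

reg_0 = 0x734F
clock 1: out=1, reg = 0xB9A7
clock 2: out=1, reg = 0x5CD3
clock 3: out=1, reg = 0x2E69
clock 4: out=1, reg = 0x9734
clock 5: out=0, reg = 0x4B9A
clock 6: out=0, reg = 0xA5CD
clock 7: out=1, reg = 0x52E6
clock 8: out=0, reg = 0x2973
clock 9: out=1, reg = 0x14B9
clock 10: out=1, reg = 0x0A5C
clock 11: out=0, reg = 0x852E
clock 12: out=0, reg = 0xC297

1100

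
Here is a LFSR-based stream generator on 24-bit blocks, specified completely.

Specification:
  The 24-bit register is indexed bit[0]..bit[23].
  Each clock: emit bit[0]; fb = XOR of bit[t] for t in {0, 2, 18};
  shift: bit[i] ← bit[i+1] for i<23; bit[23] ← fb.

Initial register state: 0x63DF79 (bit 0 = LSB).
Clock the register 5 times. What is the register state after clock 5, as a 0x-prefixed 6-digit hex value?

0xFB1EFB

reg_0 = 0x63DF79
clock 1: out=1, reg = 0xB1EFBC
clock 2: out=0, reg = 0xD8F7DE
clock 3: out=0, reg = 0xEC7BEF
clock 4: out=1, reg = 0xF63DF7
clock 5: out=1, reg = 0xFB1EFB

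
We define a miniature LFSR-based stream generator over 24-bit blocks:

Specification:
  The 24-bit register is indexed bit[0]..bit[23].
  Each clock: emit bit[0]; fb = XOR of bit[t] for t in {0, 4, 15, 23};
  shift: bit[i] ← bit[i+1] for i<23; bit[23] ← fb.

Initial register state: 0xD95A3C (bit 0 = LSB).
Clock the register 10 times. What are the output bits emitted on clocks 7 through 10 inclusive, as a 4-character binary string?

0001

reg_0 = 0xD95A3C
clock 1: out=0, reg = 0x6CAD1E
clock 2: out=0, reg = 0x36568F
clock 3: out=1, reg = 0x9B2B47
clock 4: out=1, reg = 0x4D95A3
clock 5: out=1, reg = 0x26CAD1
clock 6: out=1, reg = 0x936568
clock 7: out=0, reg = 0xC9B2B4
clock 8: out=0, reg = 0xE4D95A
clock 9: out=0, reg = 0xF26CAD
clock 10: out=1, reg = 0x793656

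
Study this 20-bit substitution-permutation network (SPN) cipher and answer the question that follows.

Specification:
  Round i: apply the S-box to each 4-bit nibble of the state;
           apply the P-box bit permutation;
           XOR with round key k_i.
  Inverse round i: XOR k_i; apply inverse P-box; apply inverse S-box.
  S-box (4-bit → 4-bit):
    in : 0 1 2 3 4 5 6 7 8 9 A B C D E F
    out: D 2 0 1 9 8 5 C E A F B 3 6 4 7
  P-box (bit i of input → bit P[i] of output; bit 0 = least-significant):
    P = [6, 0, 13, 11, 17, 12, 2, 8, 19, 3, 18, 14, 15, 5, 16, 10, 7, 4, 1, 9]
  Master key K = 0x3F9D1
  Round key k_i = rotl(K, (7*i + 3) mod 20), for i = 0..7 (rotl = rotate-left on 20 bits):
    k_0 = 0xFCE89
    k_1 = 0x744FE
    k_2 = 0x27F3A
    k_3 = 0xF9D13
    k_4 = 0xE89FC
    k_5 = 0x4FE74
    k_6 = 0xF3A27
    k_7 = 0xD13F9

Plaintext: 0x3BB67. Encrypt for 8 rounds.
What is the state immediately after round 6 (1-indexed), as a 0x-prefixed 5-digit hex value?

s_0 = plaintext = 0x3BB67
s_1 = Round(s_0, k_0) = 0x52225
s_2 = Round(s_1, k_1) = 0x74EFE
s_3 = Round(s_2, k_2) = 0x4C93C
s_4 = Round(s_3, k_3) = 0xD5FFA
s_5 = Round(s_4, k_4) = 0x0B5A3
s_6 = Round(s_5, k_5) = 0x62992
s_7 = Round(s_6, k_6) = 0xF6BAD
s_8 = Round(s_7, k_7) = 0x6E266

0x62992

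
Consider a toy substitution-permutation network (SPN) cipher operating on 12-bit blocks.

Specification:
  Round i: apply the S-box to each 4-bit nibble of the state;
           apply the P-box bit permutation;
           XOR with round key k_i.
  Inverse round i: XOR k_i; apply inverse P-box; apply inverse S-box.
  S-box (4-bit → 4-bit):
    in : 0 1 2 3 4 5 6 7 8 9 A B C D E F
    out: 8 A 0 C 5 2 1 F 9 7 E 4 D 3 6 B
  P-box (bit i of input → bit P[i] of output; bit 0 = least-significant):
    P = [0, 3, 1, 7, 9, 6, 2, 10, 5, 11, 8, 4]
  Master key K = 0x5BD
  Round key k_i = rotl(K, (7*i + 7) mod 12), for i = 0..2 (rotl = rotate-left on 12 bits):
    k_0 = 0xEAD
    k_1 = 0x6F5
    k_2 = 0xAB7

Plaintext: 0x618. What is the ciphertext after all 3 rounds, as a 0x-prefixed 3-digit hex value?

s_0 = plaintext = 0x618
s_1 = Round(s_0, k_0) = 0xA4C
s_2 = Round(s_1, k_1) = 0xD62
s_3 = Round(s_2, k_2) = 0x097

0x097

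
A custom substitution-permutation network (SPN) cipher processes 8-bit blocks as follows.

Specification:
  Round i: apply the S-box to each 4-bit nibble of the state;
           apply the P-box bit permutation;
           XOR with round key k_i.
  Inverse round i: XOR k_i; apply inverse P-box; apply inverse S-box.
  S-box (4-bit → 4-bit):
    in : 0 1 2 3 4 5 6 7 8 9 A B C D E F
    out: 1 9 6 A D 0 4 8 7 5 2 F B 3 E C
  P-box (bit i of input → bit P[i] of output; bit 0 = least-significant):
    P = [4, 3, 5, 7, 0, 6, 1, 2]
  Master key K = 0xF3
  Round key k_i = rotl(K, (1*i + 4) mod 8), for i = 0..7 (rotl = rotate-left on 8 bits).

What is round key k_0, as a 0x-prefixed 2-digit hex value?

0x3F

K = 0xF3
k_0 = rotl(K, (1*0+4) mod 8) = rotl(K, 4) = 0x3F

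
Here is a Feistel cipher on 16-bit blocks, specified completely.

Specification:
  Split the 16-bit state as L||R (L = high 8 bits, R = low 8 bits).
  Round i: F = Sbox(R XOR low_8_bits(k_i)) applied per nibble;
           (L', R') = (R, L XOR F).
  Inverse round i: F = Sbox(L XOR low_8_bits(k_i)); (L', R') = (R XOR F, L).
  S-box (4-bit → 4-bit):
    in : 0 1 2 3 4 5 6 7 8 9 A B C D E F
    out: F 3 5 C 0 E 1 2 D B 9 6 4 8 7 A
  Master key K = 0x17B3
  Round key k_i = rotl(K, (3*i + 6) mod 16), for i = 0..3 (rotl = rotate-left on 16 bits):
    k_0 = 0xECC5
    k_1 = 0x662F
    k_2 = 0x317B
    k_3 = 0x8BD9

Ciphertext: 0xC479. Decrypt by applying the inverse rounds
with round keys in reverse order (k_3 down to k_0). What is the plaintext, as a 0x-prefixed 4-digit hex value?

0x8E14

s_0 = ciphertext = 0xC479
s_1 = InvRound(s_0, k_3) = 0x41C4
s_2 = InvRound(s_1, k_2) = 0x0D41
s_3 = InvRound(s_2, k_1) = 0x140D
s_4 = InvRound(s_3, k_0) = 0x8E14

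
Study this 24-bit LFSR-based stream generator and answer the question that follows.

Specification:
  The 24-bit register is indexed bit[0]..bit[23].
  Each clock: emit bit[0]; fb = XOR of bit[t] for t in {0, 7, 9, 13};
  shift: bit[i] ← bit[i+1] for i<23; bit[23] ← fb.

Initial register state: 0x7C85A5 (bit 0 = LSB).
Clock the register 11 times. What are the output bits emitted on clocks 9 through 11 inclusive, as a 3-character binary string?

101

reg_0 = 0x7C85A5
clock 1: out=1, reg = 0x3E42D2
clock 2: out=0, reg = 0x1F2169
clock 3: out=1, reg = 0x0F90B4
clock 4: out=0, reg = 0x87C85A
clock 5: out=0, reg = 0x43E42D
clock 6: out=1, reg = 0x21F216
clock 7: out=0, reg = 0x10F90B
clock 8: out=1, reg = 0x087C85
clock 9: out=1, reg = 0x843E42
clock 10: out=0, reg = 0x421F21
clock 11: out=1, reg = 0x210F90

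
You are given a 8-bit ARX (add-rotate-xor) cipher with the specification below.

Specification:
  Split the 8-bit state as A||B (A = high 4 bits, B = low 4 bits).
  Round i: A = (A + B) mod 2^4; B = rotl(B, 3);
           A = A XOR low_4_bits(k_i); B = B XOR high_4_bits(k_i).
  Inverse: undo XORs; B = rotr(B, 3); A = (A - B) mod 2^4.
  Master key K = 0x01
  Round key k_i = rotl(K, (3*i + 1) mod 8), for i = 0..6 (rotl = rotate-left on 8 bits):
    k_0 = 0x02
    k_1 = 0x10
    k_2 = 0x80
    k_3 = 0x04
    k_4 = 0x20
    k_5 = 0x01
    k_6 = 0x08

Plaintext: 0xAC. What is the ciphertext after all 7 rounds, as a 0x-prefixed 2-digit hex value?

0xA1

s_0 = plaintext = 0xAC
s_1 = Round(s_0, k_0) = 0x46
s_2 = Round(s_1, k_1) = 0xA2
s_3 = Round(s_2, k_2) = 0xC9
s_4 = Round(s_3, k_3) = 0x1C
s_5 = Round(s_4, k_4) = 0xD4
s_6 = Round(s_5, k_5) = 0x02
s_7 = Round(s_6, k_6) = 0xA1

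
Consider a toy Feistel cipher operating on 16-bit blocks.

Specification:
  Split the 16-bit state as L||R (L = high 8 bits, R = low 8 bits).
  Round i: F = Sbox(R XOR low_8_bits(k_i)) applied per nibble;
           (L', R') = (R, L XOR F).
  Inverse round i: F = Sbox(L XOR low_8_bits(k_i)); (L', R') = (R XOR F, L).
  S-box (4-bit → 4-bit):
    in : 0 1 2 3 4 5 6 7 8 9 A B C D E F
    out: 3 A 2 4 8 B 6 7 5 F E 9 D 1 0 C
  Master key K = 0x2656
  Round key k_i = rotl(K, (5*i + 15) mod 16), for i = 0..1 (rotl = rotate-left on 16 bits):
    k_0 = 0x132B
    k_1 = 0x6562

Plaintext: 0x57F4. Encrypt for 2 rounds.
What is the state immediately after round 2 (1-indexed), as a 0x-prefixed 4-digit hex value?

s_0 = plaintext = 0x57F4
s_1 = Round(s_0, k_0) = 0xF44B
s_2 = Round(s_1, k_1) = 0x4BDB

0x4BDB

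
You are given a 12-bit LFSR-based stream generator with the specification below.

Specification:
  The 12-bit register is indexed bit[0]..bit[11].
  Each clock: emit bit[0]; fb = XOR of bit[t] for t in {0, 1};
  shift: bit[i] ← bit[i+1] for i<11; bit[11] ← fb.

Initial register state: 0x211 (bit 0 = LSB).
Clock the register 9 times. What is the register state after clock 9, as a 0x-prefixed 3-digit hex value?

reg_0 = 0x211
clock 1: out=1, reg = 0x908
clock 2: out=0, reg = 0x484
clock 3: out=0, reg = 0x242
clock 4: out=0, reg = 0x921
clock 5: out=1, reg = 0xC90
clock 6: out=0, reg = 0x648
clock 7: out=0, reg = 0x324
clock 8: out=0, reg = 0x192
clock 9: out=0, reg = 0x8C9

0x8C9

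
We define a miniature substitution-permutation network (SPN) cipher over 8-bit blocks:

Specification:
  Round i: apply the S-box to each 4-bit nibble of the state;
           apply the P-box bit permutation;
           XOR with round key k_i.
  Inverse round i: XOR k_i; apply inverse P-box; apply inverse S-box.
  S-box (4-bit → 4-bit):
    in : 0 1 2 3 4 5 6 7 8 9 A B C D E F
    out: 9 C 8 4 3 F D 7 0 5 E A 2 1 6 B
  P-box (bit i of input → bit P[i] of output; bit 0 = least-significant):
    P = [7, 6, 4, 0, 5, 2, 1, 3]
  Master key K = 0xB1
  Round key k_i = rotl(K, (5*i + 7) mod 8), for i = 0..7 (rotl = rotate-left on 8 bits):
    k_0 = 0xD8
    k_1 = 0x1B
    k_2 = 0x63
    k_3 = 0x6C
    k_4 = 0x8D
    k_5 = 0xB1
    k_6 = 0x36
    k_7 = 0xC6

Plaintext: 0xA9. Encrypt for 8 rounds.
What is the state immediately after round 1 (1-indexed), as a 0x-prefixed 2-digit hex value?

s_0 = plaintext = 0xA9
s_1 = Round(s_0, k_0) = 0x46
s_2 = Round(s_1, k_1) = 0xAE
s_3 = Round(s_2, k_2) = 0x3D
s_4 = Round(s_3, k_3) = 0xEE
s_5 = Round(s_4, k_4) = 0xDB
s_6 = Round(s_5, k_5) = 0xD0
s_7 = Round(s_6, k_6) = 0x97
s_8 = Round(s_7, k_7) = 0x34

0x46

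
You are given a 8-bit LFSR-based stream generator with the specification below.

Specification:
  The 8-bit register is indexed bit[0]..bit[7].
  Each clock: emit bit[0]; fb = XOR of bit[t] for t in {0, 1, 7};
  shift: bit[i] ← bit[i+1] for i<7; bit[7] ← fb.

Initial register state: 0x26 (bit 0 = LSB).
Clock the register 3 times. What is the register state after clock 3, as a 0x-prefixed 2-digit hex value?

reg_0 = 0x26
clock 1: out=0, reg = 0x93
clock 2: out=1, reg = 0xC9
clock 3: out=1, reg = 0x64

0x64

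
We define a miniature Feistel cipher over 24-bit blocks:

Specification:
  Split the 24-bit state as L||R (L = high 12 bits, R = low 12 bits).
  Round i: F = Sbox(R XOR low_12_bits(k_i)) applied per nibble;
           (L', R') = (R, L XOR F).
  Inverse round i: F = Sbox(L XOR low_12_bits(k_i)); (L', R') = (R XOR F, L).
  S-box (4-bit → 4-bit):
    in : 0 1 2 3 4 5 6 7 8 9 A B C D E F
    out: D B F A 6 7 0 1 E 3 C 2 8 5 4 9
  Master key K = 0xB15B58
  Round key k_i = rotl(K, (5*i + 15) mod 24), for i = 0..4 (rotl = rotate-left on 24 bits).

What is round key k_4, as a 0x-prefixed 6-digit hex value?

K = 0xB15B58
k_0 = rotl(K, (5*0+15) mod 24) = rotl(K, 15) = 0xAC58AD
k_1 = rotl(K, (5*1+15) mod 24) = rotl(K, 20) = 0x8B15B5
k_2 = rotl(K, (5*2+15) mod 24) = rotl(K, 1) = 0x62B6B1
k_3 = rotl(K, (5*3+15) mod 24) = rotl(K, 6) = 0x56D62C
k_4 = rotl(K, (5*4+15) mod 24) = rotl(K, 11) = 0xDAC58A

0xDAC58A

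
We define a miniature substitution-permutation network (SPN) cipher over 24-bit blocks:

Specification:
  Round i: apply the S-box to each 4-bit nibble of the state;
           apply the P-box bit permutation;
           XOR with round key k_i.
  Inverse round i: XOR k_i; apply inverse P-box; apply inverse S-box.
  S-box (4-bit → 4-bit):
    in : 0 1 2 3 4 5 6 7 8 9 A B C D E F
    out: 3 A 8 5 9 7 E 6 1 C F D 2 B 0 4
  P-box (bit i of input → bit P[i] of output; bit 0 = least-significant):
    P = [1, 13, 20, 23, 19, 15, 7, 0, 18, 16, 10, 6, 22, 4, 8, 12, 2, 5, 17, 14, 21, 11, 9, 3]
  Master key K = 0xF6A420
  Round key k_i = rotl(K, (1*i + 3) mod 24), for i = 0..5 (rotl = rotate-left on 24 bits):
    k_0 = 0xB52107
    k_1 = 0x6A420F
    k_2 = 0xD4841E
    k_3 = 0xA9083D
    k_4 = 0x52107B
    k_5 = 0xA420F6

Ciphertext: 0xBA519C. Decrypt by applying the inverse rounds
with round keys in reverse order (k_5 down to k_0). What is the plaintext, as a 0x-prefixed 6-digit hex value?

s_0 = ciphertext = 0xBA519C
s_1 = InvRound(s_0, k_5) = 0x269485
s_2 = InvRound(s_1, k_4) = 0x400B73
s_3 = InvRound(s_2, k_3) = 0xB83184
s_4 = InvRound(s_3, k_2) = 0x4EA350
s_5 = InvRound(s_4, k_1) = 0x447410
s_6 = InvRound(s_5, k_0) = 0x84A72B

0x84A72B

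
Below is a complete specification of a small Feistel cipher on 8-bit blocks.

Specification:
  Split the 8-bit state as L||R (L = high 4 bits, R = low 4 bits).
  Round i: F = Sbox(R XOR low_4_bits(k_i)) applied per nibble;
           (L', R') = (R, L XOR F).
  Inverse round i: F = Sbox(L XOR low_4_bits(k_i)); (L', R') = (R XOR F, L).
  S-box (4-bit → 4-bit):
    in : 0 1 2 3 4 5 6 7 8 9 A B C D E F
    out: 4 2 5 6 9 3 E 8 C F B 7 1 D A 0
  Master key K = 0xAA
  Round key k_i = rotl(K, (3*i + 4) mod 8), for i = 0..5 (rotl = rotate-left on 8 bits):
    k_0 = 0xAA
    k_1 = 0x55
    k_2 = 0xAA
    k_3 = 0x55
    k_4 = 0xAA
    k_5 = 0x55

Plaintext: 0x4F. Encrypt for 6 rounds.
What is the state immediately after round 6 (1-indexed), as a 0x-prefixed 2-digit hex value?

0x95

s_0 = plaintext = 0x4F
s_1 = Round(s_0, k_0) = 0xF7
s_2 = Round(s_1, k_1) = 0x7A
s_3 = Round(s_2, k_2) = 0xA3
s_4 = Round(s_3, k_3) = 0x34
s_5 = Round(s_4, k_4) = 0x49
s_6 = Round(s_5, k_5) = 0x95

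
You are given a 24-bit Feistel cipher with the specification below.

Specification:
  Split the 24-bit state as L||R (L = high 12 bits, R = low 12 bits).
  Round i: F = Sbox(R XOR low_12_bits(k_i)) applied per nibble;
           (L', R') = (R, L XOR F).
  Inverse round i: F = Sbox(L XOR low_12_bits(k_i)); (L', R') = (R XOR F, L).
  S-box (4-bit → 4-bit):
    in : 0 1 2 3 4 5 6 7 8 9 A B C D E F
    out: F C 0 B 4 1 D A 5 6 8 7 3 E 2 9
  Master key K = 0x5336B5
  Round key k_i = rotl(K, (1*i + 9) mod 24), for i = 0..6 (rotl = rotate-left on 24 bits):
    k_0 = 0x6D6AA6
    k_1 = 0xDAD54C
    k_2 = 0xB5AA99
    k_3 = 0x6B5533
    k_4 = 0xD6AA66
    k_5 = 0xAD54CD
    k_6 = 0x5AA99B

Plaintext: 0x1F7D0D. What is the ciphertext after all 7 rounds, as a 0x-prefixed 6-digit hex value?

s_0 = plaintext = 0x1F7D0D
s_1 = Round(s_0, k_0) = 0xD0DB70
s_2 = Round(s_1, k_1) = 0xB70FBE
s_3 = Round(s_2, k_2) = 0xFBEA7A
s_4 = Round(s_3, k_3) = 0xA7A6F8
s_5 = Round(s_4, k_4) = 0x6F8918
s_6 = Round(s_5, k_5) = 0x918819
s_7 = Round(s_6, k_6) = 0x819548

0x819548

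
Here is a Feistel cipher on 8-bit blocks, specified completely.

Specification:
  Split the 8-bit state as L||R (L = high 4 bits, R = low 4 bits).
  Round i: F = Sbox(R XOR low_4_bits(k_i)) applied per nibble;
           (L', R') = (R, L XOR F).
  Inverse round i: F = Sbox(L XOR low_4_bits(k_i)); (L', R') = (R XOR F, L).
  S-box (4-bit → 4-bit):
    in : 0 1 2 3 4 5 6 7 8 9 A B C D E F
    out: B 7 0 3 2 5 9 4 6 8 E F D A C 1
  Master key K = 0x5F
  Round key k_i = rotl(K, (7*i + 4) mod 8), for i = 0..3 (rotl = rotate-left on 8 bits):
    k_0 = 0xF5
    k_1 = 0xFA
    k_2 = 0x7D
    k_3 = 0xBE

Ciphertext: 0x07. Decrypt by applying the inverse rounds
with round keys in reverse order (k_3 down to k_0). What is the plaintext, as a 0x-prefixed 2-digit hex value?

0x38

s_0 = ciphertext = 0x07
s_1 = InvRound(s_0, k_3) = 0xB0
s_2 = InvRound(s_1, k_2) = 0x9B
s_3 = InvRound(s_2, k_1) = 0x89
s_4 = InvRound(s_3, k_0) = 0x38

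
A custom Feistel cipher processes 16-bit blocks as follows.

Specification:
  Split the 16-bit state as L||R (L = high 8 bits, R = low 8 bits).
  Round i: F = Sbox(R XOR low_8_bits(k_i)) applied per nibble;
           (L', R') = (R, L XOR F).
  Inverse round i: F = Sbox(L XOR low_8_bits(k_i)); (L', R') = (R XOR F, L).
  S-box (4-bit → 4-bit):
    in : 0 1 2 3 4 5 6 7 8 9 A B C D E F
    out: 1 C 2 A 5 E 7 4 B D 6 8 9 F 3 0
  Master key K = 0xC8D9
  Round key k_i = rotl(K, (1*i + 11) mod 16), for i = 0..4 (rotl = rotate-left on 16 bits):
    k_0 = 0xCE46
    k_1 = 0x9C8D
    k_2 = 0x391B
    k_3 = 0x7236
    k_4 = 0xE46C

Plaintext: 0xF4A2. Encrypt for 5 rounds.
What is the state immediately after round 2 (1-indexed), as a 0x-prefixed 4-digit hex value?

0xC1FB

s_0 = plaintext = 0xF4A2
s_1 = Round(s_0, k_0) = 0xA2C1
s_2 = Round(s_1, k_1) = 0xC1FB
s_3 = Round(s_2, k_2) = 0xFBF0
s_4 = Round(s_3, k_3) = 0xF06C
s_5 = Round(s_4, k_4) = 0x6CE1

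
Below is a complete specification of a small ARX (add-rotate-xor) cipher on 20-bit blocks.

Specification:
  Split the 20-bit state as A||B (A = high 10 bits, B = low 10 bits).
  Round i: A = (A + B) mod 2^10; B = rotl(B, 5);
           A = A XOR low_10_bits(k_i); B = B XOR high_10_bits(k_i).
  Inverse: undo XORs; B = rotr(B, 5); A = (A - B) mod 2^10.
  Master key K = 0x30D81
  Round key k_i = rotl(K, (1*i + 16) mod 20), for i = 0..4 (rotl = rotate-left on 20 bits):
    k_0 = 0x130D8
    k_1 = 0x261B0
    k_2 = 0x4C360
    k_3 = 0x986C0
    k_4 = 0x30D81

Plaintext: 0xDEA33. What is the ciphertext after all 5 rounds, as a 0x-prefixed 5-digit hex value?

0x950F9

s_0 = plaintext = 0xDEA33
s_1 = Round(s_0, k_0) = 0x5D63D
s_2 = Round(s_1, k_1) = 0x80B29
s_3 = Round(s_2, k_2) = 0x92C09
s_4 = Round(s_3, k_3) = 0x25341
s_5 = Round(s_4, k_4) = 0x950F9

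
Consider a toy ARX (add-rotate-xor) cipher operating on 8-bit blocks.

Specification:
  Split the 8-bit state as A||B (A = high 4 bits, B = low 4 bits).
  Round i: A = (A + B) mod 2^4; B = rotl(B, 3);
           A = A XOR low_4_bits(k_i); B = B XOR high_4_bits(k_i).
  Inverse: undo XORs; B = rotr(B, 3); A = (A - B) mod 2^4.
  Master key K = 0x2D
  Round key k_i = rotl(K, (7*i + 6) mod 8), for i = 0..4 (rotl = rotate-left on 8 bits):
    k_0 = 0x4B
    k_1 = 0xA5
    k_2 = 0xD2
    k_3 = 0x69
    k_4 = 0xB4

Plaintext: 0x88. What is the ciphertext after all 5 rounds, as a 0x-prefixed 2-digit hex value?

0x9A

s_0 = plaintext = 0x88
s_1 = Round(s_0, k_0) = 0xB0
s_2 = Round(s_1, k_1) = 0xEA
s_3 = Round(s_2, k_2) = 0xA8
s_4 = Round(s_3, k_3) = 0xB2
s_5 = Round(s_4, k_4) = 0x9A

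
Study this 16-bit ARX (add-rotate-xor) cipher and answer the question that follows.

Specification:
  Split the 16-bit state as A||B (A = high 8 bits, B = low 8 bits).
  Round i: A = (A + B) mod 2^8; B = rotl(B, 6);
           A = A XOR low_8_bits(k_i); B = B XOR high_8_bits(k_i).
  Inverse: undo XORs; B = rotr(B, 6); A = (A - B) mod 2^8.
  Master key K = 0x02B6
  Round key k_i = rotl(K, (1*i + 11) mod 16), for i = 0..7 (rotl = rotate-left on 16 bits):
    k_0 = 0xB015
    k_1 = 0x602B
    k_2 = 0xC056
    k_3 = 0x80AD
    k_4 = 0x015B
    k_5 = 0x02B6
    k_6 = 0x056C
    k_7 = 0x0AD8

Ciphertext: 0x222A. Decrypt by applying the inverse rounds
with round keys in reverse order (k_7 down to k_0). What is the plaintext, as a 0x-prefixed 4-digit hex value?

0x0231

s_0 = ciphertext = 0x222A
s_1 = InvRound(s_0, k_7) = 0x7A80
s_2 = InvRound(s_1, k_6) = 0x0016
s_3 = InvRound(s_2, k_5) = 0x6650
s_4 = InvRound(s_3, k_4) = 0xF845
s_5 = InvRound(s_4, k_3) = 0x3E17
s_6 = InvRound(s_5, k_2) = 0x095F
s_7 = InvRound(s_6, k_1) = 0x26FC
s_8 = InvRound(s_7, k_0) = 0x0231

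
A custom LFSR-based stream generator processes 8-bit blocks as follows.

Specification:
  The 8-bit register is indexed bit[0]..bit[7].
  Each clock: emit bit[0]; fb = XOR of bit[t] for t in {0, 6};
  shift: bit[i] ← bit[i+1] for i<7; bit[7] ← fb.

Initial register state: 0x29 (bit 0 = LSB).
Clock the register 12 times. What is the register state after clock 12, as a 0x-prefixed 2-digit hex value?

reg_0 = 0x29
clock 1: out=1, reg = 0x94
clock 2: out=0, reg = 0x4A
clock 3: out=0, reg = 0xA5
clock 4: out=1, reg = 0xD2
clock 5: out=0, reg = 0xE9
clock 6: out=1, reg = 0x74
clock 7: out=0, reg = 0xBA
clock 8: out=0, reg = 0x5D
clock 9: out=1, reg = 0x2E
clock 10: out=0, reg = 0x17
clock 11: out=1, reg = 0x8B
clock 12: out=1, reg = 0xC5

0xC5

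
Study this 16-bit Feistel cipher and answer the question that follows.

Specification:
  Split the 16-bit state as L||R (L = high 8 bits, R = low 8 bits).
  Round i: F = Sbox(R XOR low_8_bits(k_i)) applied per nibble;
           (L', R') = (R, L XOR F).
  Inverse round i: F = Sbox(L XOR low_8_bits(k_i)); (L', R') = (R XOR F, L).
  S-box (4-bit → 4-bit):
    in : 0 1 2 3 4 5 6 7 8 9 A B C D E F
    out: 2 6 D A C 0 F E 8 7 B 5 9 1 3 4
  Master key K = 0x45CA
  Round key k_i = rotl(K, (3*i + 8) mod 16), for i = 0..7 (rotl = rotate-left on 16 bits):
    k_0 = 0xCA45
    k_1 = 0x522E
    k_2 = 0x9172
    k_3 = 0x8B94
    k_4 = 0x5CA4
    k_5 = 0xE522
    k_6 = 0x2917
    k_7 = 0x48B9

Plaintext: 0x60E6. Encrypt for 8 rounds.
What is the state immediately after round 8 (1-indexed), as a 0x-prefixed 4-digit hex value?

0x35B3

s_0 = plaintext = 0x60E6
s_1 = Round(s_0, k_0) = 0xE6DA
s_2 = Round(s_1, k_1) = 0xDAAA
s_3 = Round(s_2, k_2) = 0xAAC2
s_4 = Round(s_3, k_3) = 0xC2A5
s_5 = Round(s_4, k_4) = 0xA5E4
s_6 = Round(s_5, k_5) = 0xE43A
s_7 = Round(s_6, k_6) = 0x3A35
s_8 = Round(s_7, k_7) = 0x35B3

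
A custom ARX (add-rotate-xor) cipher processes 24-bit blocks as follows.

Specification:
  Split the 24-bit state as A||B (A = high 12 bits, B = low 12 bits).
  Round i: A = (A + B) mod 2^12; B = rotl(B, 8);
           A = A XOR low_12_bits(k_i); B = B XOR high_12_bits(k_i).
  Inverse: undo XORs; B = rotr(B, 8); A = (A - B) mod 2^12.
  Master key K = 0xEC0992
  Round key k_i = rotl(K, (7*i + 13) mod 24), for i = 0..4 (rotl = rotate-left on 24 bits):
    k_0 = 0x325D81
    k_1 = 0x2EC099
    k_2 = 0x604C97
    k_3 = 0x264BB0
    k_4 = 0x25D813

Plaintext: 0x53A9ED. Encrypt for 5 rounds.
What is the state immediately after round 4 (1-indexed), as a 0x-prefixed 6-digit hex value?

0xC4C67D

s_0 = plaintext = 0x53A9ED
s_1 = Round(s_0, k_0) = 0x2A6EBB
s_2 = Round(s_1, k_1) = 0x1F8907
s_3 = Round(s_2, k_2) = 0x668194
s_4 = Round(s_3, k_3) = 0xC4C67D
s_5 = Round(s_4, k_4) = 0xADAF3A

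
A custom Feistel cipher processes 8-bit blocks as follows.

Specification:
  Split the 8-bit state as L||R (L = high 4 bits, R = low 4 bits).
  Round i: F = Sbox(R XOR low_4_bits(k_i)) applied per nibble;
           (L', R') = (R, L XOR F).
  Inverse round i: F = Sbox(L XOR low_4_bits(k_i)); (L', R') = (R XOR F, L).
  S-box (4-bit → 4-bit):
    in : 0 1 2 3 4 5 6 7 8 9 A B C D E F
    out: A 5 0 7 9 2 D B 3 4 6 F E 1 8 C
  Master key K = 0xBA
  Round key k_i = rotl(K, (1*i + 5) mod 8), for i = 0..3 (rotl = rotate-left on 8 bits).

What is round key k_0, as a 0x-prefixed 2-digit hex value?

K = 0xBA
k_0 = rotl(K, (1*0+5) mod 8) = rotl(K, 5) = 0x57

0x57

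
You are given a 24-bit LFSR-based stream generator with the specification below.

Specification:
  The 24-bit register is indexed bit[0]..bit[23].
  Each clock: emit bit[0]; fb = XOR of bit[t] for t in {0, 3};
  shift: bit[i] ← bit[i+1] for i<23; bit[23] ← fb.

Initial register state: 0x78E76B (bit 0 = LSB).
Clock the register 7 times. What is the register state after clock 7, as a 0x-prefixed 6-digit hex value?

reg_0 = 0x78E76B
clock 1: out=1, reg = 0x3C73B5
clock 2: out=1, reg = 0x9E39DA
clock 3: out=0, reg = 0xCF1CED
clock 4: out=1, reg = 0x678E76
clock 5: out=0, reg = 0x33C73B
clock 6: out=1, reg = 0x19E39D
clock 7: out=1, reg = 0x0CF1CE

0x0CF1CE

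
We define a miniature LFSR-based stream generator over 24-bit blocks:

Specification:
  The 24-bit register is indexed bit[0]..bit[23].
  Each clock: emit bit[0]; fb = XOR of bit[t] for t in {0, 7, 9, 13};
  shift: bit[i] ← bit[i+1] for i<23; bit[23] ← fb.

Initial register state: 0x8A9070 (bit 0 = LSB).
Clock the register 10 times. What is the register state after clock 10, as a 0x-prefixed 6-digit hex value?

0x1322A4

reg_0 = 0x8A9070
clock 1: out=0, reg = 0x454838
clock 2: out=0, reg = 0x22A41C
clock 3: out=0, reg = 0x91520E
clock 4: out=0, reg = 0xC8A907
clock 5: out=1, reg = 0x645483
clock 6: out=1, reg = 0x322A41
clock 7: out=1, reg = 0x991520
clock 8: out=0, reg = 0x4C8A90
clock 9: out=0, reg = 0x264548
clock 10: out=0, reg = 0x1322A4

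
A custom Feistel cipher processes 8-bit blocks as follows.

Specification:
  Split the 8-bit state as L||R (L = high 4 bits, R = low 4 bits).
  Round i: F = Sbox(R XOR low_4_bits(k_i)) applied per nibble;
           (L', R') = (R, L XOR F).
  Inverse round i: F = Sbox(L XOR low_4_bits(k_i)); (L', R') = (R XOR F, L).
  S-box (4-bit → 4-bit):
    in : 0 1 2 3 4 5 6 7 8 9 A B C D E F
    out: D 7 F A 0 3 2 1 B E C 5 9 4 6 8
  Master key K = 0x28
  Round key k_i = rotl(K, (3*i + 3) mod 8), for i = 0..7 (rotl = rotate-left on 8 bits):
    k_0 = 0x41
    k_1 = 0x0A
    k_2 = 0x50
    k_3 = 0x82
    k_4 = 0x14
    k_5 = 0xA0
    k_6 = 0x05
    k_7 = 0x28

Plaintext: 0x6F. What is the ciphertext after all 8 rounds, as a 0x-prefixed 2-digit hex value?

0x2E

s_0 = plaintext = 0x6F
s_1 = Round(s_0, k_0) = 0xF0
s_2 = Round(s_1, k_1) = 0x03
s_3 = Round(s_2, k_2) = 0x3A
s_4 = Round(s_3, k_3) = 0xA8
s_5 = Round(s_4, k_4) = 0x83
s_6 = Round(s_5, k_5) = 0x32
s_7 = Round(s_6, k_6) = 0x22
s_8 = Round(s_7, k_7) = 0x2E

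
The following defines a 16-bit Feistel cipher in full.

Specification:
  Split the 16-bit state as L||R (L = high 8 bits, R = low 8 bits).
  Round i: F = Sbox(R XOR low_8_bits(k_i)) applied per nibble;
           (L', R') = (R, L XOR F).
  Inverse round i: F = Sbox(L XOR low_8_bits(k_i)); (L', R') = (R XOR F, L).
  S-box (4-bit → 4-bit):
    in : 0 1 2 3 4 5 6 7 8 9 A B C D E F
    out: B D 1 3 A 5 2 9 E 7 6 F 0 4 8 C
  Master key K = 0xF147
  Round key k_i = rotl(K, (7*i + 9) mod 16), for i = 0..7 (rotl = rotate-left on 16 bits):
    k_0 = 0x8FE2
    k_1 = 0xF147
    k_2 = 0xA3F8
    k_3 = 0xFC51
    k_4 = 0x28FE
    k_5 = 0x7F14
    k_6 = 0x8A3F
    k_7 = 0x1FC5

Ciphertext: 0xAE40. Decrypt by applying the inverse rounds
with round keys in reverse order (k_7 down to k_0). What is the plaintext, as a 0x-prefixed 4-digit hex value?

0x5A9F

s_0 = ciphertext = 0xAE40
s_1 = InvRound(s_0, k_7) = 0x6FAE
s_2 = InvRound(s_1, k_6) = 0xF56F
s_3 = InvRound(s_2, k_5) = 0xE2F5
s_4 = InvRound(s_3, k_4) = 0x25E2
s_5 = InvRound(s_4, k_3) = 0x7825
s_6 = InvRound(s_5, k_2) = 0xCE78
s_7 = InvRound(s_6, k_1) = 0x9FCE
s_8 = InvRound(s_7, k_0) = 0x5A9F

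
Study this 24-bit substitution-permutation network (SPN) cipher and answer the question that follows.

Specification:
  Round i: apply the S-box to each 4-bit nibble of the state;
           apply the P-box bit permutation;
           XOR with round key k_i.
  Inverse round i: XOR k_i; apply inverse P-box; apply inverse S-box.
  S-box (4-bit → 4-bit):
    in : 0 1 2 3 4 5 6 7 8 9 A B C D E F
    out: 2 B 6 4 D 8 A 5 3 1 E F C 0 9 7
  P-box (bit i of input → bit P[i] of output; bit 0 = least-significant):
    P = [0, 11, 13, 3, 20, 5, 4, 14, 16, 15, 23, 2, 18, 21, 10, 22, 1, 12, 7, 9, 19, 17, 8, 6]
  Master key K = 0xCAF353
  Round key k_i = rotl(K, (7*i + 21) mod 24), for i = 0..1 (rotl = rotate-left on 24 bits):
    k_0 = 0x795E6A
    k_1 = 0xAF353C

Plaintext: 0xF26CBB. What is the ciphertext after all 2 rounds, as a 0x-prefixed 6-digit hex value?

s_0 = plaintext = 0xF26CBB
s_1 = Round(s_0, k_0) = 0x8327D7
s_2 = Round(s_1, k_1) = 0x0411BD

0x0411BD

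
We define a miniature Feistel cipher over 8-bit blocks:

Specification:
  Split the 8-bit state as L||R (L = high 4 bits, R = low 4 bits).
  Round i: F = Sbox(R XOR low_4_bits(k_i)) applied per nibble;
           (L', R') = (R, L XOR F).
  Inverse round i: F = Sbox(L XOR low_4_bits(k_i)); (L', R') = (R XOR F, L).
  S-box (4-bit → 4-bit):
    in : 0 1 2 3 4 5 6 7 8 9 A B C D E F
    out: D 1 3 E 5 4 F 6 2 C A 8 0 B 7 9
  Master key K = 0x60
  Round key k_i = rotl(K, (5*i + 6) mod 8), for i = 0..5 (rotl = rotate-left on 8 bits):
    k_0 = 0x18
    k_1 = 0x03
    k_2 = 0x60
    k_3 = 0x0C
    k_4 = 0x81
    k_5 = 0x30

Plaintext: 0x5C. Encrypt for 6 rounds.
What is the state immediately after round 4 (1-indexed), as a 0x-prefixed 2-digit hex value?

s_0 = plaintext = 0x5C
s_1 = Round(s_0, k_0) = 0xC0
s_2 = Round(s_1, k_1) = 0x02
s_3 = Round(s_2, k_2) = 0x23
s_4 = Round(s_3, k_3) = 0x3B
s_5 = Round(s_4, k_4) = 0xB9
s_6 = Round(s_5, k_5) = 0x97

0x3B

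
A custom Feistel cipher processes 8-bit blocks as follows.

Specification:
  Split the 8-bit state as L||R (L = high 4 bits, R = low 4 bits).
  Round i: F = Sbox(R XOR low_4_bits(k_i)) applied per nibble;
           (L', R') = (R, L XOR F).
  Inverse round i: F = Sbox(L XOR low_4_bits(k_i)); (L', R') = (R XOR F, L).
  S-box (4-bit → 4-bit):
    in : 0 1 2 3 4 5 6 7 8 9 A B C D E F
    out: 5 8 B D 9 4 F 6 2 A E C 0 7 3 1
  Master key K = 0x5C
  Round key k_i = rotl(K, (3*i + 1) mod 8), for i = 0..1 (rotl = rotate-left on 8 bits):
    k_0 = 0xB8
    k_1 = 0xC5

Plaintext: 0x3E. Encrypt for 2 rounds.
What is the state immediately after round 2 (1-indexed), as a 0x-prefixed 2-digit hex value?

0xC4

s_0 = plaintext = 0x3E
s_1 = Round(s_0, k_0) = 0xEC
s_2 = Round(s_1, k_1) = 0xC4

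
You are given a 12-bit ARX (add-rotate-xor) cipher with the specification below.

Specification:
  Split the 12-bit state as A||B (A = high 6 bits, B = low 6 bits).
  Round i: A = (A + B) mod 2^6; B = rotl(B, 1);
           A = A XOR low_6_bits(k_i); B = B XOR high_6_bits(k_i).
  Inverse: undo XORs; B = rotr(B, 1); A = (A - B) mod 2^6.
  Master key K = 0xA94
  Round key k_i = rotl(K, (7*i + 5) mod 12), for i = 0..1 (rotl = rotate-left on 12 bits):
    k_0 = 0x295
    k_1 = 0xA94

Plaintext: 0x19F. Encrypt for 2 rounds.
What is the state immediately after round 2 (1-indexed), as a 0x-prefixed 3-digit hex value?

s_0 = plaintext = 0x19F
s_1 = Round(s_0, k_0) = 0xC34
s_2 = Round(s_1, k_1) = 0xC03

0xC03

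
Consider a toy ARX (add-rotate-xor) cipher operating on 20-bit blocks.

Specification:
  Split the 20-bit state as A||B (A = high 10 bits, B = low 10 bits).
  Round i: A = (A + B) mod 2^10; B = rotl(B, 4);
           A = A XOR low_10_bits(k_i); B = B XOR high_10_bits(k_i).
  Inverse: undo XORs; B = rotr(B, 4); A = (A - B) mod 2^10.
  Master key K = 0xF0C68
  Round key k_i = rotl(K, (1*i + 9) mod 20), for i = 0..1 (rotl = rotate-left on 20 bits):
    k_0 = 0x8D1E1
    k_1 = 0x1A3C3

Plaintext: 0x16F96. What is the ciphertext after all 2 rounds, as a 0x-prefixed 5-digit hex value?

s_0 = plaintext = 0x16F96
s_1 = Round(s_0, k_0) = 0x8435A
s_2 = Round(s_1, k_1) = 0xAA5C5

0xAA5C5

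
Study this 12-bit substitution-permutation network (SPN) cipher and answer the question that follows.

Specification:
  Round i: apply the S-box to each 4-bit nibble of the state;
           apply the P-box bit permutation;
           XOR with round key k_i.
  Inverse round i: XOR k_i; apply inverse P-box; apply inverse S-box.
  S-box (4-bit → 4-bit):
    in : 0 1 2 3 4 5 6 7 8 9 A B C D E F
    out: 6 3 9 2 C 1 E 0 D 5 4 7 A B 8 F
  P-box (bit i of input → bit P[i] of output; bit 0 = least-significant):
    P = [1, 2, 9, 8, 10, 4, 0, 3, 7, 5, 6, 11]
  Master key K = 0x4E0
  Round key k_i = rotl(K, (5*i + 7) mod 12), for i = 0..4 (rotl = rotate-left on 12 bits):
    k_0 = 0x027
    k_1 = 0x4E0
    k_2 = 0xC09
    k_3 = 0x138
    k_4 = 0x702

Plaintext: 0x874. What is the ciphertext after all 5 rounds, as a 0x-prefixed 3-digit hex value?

s_0 = plaintext = 0x874
s_1 = Round(s_0, k_0) = 0xBE7
s_2 = Round(s_1, k_1) = 0x408
s_3 = Round(s_2, k_2) = 0x75A
s_4 = Round(s_3, k_3) = 0x738
s_5 = Round(s_4, k_4) = 0x410

0x410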